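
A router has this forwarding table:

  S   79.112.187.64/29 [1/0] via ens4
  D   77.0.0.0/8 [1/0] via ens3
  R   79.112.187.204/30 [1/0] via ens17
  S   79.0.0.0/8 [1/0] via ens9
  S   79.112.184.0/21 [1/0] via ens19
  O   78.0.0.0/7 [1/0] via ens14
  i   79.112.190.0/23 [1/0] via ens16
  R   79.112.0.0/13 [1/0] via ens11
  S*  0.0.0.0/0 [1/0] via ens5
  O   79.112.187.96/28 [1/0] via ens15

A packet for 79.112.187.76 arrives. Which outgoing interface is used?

ens19

Routes whose prefix contains 79.112.187.76:
  0.0.0.0/0 (default, matches everything) -> ens5
  78.0.0.0/7 (78.0.0.0 - 79.255.255.255) -> ens14
  79.0.0.0/8 (79.0.0.0 - 79.255.255.255) -> ens9
  79.112.0.0/13 (79.112.0.0 - 79.119.255.255) -> ens11
  79.112.184.0/21 (79.112.184.0 - 79.112.191.255) -> ens19
More-specific entries that do NOT match:
  79.112.187.204/30 (79.112.187.204 - 79.112.187.207) does not contain 79.112.187.76
  79.112.187.64/29 (79.112.187.64 - 79.112.187.71) does not contain 79.112.187.76
  79.112.187.96/28 (79.112.187.96 - 79.112.187.111) does not contain 79.112.187.76
  79.112.190.0/23 (79.112.190.0 - 79.112.191.255) does not contain 79.112.187.76
Longest matching prefix is /21 -> interface ens19.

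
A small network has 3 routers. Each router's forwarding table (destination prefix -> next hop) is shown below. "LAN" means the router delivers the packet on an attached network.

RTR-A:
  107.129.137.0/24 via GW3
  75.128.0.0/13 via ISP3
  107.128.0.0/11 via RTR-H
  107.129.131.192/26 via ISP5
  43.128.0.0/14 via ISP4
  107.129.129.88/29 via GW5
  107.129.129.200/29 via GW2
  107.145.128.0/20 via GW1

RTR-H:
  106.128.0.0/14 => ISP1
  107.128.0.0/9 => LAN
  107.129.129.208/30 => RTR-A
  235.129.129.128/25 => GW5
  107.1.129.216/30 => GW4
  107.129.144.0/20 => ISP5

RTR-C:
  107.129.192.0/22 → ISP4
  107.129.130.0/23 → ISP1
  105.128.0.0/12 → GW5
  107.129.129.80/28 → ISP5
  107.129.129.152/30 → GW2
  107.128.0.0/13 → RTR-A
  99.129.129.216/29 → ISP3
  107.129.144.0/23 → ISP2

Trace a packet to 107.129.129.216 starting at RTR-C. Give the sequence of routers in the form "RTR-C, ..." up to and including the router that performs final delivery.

At RTR-C: longest match for 107.129.129.216 is 107.128.0.0/13 -> RTR-A
At RTR-A: longest match for 107.129.129.216 is 107.128.0.0/11 -> RTR-H
At RTR-H: longest match for 107.129.129.216 is 107.128.0.0/9 -> LAN

RTR-C, RTR-A, RTR-H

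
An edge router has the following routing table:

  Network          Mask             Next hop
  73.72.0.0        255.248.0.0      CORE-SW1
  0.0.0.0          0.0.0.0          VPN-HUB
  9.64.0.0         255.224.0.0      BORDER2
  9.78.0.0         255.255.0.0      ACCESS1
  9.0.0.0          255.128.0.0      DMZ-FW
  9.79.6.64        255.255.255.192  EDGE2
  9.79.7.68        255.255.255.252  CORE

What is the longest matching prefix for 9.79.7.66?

9.64.0.0/11

Entries matching 9.79.7.66:
  0.0.0.0/0 (default, matches everything)
  9.0.0.0/9 (9.0.0.0 - 9.127.255.255)
  9.64.0.0/11 (9.64.0.0 - 9.95.255.255)
Most specific is 9.64.0.0/11.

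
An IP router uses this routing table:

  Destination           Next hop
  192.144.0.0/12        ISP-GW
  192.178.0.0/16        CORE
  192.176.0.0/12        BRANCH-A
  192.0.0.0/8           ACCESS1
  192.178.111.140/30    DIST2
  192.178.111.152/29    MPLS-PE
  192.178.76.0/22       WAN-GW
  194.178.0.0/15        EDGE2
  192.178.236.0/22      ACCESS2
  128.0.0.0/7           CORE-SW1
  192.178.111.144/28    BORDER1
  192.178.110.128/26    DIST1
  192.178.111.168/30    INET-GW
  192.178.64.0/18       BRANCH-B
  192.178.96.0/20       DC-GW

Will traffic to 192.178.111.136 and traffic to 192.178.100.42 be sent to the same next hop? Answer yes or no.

yes

192.178.111.136: longest match 192.178.96.0/20 -> DC-GW
192.178.100.42: longest match 192.178.96.0/20 -> DC-GW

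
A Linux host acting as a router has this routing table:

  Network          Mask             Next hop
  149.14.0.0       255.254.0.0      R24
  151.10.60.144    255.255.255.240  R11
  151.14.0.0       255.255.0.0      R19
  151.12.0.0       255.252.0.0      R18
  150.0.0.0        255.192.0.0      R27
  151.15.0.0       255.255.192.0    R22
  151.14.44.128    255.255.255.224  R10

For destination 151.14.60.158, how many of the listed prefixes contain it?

Prefixes containing 151.14.60.158:
  151.12.0.0/14 (151.12.0.0 - 151.15.255.255)
  151.14.0.0/16 (151.14.0.0 - 151.14.255.255)
Total matching entries: 2.

2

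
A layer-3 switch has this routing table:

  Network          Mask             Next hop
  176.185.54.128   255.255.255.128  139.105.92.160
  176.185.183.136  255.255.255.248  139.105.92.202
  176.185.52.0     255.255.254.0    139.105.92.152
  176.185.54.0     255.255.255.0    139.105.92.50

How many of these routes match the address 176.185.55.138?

No listed prefix contains 176.185.55.138.
Total matching entries: 0.

0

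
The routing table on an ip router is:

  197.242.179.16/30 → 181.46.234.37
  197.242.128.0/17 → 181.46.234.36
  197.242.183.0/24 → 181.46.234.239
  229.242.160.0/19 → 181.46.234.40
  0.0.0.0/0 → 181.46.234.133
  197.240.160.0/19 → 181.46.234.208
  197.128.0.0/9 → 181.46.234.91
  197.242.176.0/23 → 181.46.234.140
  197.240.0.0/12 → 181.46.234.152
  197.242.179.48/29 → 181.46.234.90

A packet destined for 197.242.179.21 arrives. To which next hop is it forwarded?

181.46.234.36

Routes whose prefix contains 197.242.179.21:
  0.0.0.0/0 (default, matches everything) -> 181.46.234.133
  197.128.0.0/9 (197.128.0.0 - 197.255.255.255) -> 181.46.234.91
  197.240.0.0/12 (197.240.0.0 - 197.255.255.255) -> 181.46.234.152
  197.242.128.0/17 (197.242.128.0 - 197.242.255.255) -> 181.46.234.36
More-specific entries that do NOT match:
  197.242.179.16/30 (197.242.179.16 - 197.242.179.19) does not contain 197.242.179.21
  197.242.179.48/29 (197.242.179.48 - 197.242.179.55) does not contain 197.242.179.21
  197.242.183.0/24 (197.242.183.0 - 197.242.183.255) does not contain 197.242.179.21
  197.242.176.0/23 (197.242.176.0 - 197.242.177.255) does not contain 197.242.179.21
  229.242.160.0/19 (229.242.160.0 - 229.242.191.255) does not contain 197.242.179.21
  197.240.160.0/19 (197.240.160.0 - 197.240.191.255) does not contain 197.242.179.21
Longest matching prefix is /17 -> next hop 181.46.234.36.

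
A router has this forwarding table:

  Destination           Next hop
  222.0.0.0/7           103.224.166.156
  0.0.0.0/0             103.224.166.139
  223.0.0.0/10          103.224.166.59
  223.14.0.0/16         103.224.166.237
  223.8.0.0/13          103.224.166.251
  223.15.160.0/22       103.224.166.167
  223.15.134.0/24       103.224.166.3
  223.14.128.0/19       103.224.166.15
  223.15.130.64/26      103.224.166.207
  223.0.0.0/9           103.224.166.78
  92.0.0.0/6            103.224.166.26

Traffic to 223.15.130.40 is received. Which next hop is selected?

Routes whose prefix contains 223.15.130.40:
  0.0.0.0/0 (default, matches everything) -> 103.224.166.139
  222.0.0.0/7 (222.0.0.0 - 223.255.255.255) -> 103.224.166.156
  223.0.0.0/9 (223.0.0.0 - 223.127.255.255) -> 103.224.166.78
  223.0.0.0/10 (223.0.0.0 - 223.63.255.255) -> 103.224.166.59
  223.8.0.0/13 (223.8.0.0 - 223.15.255.255) -> 103.224.166.251
More-specific entries that do NOT match:
  223.15.130.64/26 (223.15.130.64 - 223.15.130.127) does not contain 223.15.130.40
  223.15.134.0/24 (223.15.134.0 - 223.15.134.255) does not contain 223.15.130.40
  223.15.160.0/22 (223.15.160.0 - 223.15.163.255) does not contain 223.15.130.40
  223.14.128.0/19 (223.14.128.0 - 223.14.159.255) does not contain 223.15.130.40
  223.14.0.0/16 (223.14.0.0 - 223.14.255.255) does not contain 223.15.130.40
Longest matching prefix is /13 -> next hop 103.224.166.251.

103.224.166.251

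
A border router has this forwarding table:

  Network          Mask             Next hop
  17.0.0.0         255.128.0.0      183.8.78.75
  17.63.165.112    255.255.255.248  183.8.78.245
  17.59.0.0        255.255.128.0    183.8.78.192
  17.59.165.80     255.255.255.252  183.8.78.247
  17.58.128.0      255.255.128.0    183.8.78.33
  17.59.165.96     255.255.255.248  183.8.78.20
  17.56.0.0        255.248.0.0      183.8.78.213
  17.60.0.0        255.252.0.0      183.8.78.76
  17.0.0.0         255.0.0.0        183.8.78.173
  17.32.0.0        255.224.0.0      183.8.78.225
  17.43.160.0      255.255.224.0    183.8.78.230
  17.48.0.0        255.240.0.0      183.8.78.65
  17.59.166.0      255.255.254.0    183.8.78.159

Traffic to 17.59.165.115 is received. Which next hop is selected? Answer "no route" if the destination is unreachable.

183.8.78.213

Routes whose prefix contains 17.59.165.115:
  17.0.0.0/8 (17.0.0.0 - 17.255.255.255) -> 183.8.78.173
  17.0.0.0/9 (17.0.0.0 - 17.127.255.255) -> 183.8.78.75
  17.32.0.0/11 (17.32.0.0 - 17.63.255.255) -> 183.8.78.225
  17.48.0.0/12 (17.48.0.0 - 17.63.255.255) -> 183.8.78.65
  17.56.0.0/13 (17.56.0.0 - 17.63.255.255) -> 183.8.78.213
More-specific entries that do NOT match:
  17.59.165.80/30 (17.59.165.80 - 17.59.165.83) does not contain 17.59.165.115
  17.63.165.112/29 (17.63.165.112 - 17.63.165.119) does not contain 17.59.165.115
  17.59.165.96/29 (17.59.165.96 - 17.59.165.103) does not contain 17.59.165.115
  17.59.166.0/23 (17.59.166.0 - 17.59.167.255) does not contain 17.59.165.115
  17.43.160.0/19 (17.43.160.0 - 17.43.191.255) does not contain 17.59.165.115
  17.59.0.0/17 (17.59.0.0 - 17.59.127.255) does not contain 17.59.165.115
  17.58.128.0/17 (17.58.128.0 - 17.58.255.255) does not contain 17.59.165.115
  17.60.0.0/14 (17.60.0.0 - 17.63.255.255) does not contain 17.59.165.115
Longest matching prefix is /13 -> next hop 183.8.78.213.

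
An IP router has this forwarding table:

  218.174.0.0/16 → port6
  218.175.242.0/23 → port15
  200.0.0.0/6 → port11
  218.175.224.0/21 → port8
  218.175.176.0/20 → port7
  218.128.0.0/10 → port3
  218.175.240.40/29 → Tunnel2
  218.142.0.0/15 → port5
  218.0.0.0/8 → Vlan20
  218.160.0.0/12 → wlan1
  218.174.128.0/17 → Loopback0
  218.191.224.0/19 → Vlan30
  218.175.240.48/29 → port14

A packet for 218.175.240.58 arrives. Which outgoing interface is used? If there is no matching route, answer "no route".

Routes whose prefix contains 218.175.240.58:
  218.0.0.0/8 (218.0.0.0 - 218.255.255.255) -> Vlan20
  218.128.0.0/10 (218.128.0.0 - 218.191.255.255) -> port3
  218.160.0.0/12 (218.160.0.0 - 218.175.255.255) -> wlan1
More-specific entries that do NOT match:
  218.175.240.40/29 (218.175.240.40 - 218.175.240.47) does not contain 218.175.240.58
  218.175.240.48/29 (218.175.240.48 - 218.175.240.55) does not contain 218.175.240.58
  218.175.242.0/23 (218.175.242.0 - 218.175.243.255) does not contain 218.175.240.58
  218.175.224.0/21 (218.175.224.0 - 218.175.231.255) does not contain 218.175.240.58
  218.175.176.0/20 (218.175.176.0 - 218.175.191.255) does not contain 218.175.240.58
  218.191.224.0/19 (218.191.224.0 - 218.191.255.255) does not contain 218.175.240.58
  218.174.128.0/17 (218.174.128.0 - 218.174.255.255) does not contain 218.175.240.58
  218.174.0.0/16 (218.174.0.0 - 218.174.255.255) does not contain 218.175.240.58
  218.142.0.0/15 (218.142.0.0 - 218.143.255.255) does not contain 218.175.240.58
Longest matching prefix is /12 -> interface wlan1.

wlan1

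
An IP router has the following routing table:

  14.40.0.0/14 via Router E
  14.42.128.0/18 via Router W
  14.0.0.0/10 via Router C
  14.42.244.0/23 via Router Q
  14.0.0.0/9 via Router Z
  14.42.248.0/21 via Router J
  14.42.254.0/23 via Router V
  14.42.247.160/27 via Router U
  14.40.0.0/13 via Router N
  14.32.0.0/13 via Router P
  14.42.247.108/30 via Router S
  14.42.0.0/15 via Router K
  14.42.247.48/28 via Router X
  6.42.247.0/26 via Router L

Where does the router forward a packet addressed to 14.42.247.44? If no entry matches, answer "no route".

Routes whose prefix contains 14.42.247.44:
  14.0.0.0/9 (14.0.0.0 - 14.127.255.255) -> Router Z
  14.0.0.0/10 (14.0.0.0 - 14.63.255.255) -> Router C
  14.40.0.0/13 (14.40.0.0 - 14.47.255.255) -> Router N
  14.40.0.0/14 (14.40.0.0 - 14.43.255.255) -> Router E
  14.42.0.0/15 (14.42.0.0 - 14.43.255.255) -> Router K
More-specific entries that do NOT match:
  14.42.247.108/30 (14.42.247.108 - 14.42.247.111) does not contain 14.42.247.44
  14.42.247.48/28 (14.42.247.48 - 14.42.247.63) does not contain 14.42.247.44
  14.42.247.160/27 (14.42.247.160 - 14.42.247.191) does not contain 14.42.247.44
  6.42.247.0/26 (6.42.247.0 - 6.42.247.63) does not contain 14.42.247.44
  14.42.244.0/23 (14.42.244.0 - 14.42.245.255) does not contain 14.42.247.44
  14.42.254.0/23 (14.42.254.0 - 14.42.255.255) does not contain 14.42.247.44
  14.42.248.0/21 (14.42.248.0 - 14.42.255.255) does not contain 14.42.247.44
  14.42.128.0/18 (14.42.128.0 - 14.42.191.255) does not contain 14.42.247.44
Longest matching prefix is /15 -> next hop Router K.

Router K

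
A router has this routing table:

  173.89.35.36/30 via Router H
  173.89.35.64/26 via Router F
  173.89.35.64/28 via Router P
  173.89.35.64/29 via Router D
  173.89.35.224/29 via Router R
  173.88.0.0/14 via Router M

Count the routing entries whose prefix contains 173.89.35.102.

2

Prefixes containing 173.89.35.102:
  173.88.0.0/14 (173.88.0.0 - 173.91.255.255)
  173.89.35.64/26 (173.89.35.64 - 173.89.35.127)
Total matching entries: 2.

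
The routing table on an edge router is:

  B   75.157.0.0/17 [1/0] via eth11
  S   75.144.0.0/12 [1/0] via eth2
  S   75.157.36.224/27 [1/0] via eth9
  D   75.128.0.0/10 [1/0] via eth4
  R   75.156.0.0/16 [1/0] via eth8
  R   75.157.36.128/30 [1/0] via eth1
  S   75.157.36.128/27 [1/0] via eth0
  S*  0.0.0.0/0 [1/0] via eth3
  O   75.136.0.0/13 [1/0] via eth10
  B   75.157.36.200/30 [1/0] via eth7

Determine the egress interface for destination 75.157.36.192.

Routes whose prefix contains 75.157.36.192:
  0.0.0.0/0 (default, matches everything) -> eth3
  75.128.0.0/10 (75.128.0.0 - 75.191.255.255) -> eth4
  75.144.0.0/12 (75.144.0.0 - 75.159.255.255) -> eth2
  75.157.0.0/17 (75.157.0.0 - 75.157.127.255) -> eth11
More-specific entries that do NOT match:
  75.157.36.128/30 (75.157.36.128 - 75.157.36.131) does not contain 75.157.36.192
  75.157.36.200/30 (75.157.36.200 - 75.157.36.203) does not contain 75.157.36.192
  75.157.36.224/27 (75.157.36.224 - 75.157.36.255) does not contain 75.157.36.192
  75.157.36.128/27 (75.157.36.128 - 75.157.36.159) does not contain 75.157.36.192
Longest matching prefix is /17 -> interface eth11.

eth11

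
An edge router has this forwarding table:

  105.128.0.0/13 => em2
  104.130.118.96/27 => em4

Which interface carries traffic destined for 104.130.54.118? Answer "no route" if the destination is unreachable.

No entry's prefix contains 104.130.54.118; there is no default route.

no route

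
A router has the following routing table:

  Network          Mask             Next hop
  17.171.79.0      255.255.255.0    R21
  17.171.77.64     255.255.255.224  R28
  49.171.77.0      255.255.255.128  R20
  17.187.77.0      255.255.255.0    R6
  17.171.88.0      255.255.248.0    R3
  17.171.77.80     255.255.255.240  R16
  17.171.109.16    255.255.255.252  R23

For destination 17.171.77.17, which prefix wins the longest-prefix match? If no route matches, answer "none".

none

17.171.77.17 is outside every listed prefix and there is no default route.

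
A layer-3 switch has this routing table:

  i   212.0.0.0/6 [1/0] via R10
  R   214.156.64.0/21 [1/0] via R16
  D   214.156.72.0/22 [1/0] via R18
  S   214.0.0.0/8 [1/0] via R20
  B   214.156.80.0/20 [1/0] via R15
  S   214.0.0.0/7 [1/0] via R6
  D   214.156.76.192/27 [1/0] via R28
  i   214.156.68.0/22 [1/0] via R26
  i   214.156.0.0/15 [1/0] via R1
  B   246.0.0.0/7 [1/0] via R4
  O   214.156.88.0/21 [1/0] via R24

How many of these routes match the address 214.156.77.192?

4

Prefixes containing 214.156.77.192:
  212.0.0.0/6 (212.0.0.0 - 215.255.255.255)
  214.0.0.0/7 (214.0.0.0 - 215.255.255.255)
  214.0.0.0/8 (214.0.0.0 - 214.255.255.255)
  214.156.0.0/15 (214.156.0.0 - 214.157.255.255)
Total matching entries: 4.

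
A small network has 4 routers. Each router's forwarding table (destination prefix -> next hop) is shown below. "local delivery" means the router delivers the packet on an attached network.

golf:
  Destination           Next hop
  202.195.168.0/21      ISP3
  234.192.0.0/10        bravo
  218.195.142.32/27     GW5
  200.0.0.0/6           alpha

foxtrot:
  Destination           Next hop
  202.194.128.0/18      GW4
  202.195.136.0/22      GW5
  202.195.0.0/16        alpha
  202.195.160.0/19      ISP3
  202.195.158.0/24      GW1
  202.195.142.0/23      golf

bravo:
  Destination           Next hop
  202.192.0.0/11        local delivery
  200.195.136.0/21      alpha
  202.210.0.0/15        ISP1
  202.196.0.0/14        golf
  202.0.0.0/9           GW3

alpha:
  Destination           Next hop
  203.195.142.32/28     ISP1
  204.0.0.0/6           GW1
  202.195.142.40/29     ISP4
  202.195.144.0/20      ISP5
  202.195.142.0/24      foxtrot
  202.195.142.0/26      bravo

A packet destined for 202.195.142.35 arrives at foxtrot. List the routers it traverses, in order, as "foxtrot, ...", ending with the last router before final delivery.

foxtrot, golf, alpha, bravo

At foxtrot: longest match for 202.195.142.35 is 202.195.142.0/23 -> golf
At golf: longest match for 202.195.142.35 is 200.0.0.0/6 -> alpha
At alpha: longest match for 202.195.142.35 is 202.195.142.0/26 -> bravo
At bravo: longest match for 202.195.142.35 is 202.192.0.0/11 -> local delivery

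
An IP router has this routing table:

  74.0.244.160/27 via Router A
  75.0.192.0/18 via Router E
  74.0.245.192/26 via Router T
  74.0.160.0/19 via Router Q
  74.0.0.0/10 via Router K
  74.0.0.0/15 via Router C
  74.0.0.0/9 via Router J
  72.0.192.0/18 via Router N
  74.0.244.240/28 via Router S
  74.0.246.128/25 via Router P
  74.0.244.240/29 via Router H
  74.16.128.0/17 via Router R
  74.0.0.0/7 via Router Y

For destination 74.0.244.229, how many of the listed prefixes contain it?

Prefixes containing 74.0.244.229:
  74.0.0.0/7 (74.0.0.0 - 75.255.255.255)
  74.0.0.0/9 (74.0.0.0 - 74.127.255.255)
  74.0.0.0/10 (74.0.0.0 - 74.63.255.255)
  74.0.0.0/15 (74.0.0.0 - 74.1.255.255)
Total matching entries: 4.

4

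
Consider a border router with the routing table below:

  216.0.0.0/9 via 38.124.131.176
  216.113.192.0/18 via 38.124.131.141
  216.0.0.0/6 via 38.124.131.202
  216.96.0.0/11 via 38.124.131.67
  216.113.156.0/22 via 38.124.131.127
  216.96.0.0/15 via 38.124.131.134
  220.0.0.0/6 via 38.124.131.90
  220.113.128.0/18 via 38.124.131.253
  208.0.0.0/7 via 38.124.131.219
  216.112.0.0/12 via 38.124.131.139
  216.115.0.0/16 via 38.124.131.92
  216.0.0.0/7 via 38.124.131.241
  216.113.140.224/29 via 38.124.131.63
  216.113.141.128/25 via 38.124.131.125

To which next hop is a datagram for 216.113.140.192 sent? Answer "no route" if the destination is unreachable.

Routes whose prefix contains 216.113.140.192:
  216.0.0.0/6 (216.0.0.0 - 219.255.255.255) -> 38.124.131.202
  216.0.0.0/7 (216.0.0.0 - 217.255.255.255) -> 38.124.131.241
  216.0.0.0/9 (216.0.0.0 - 216.127.255.255) -> 38.124.131.176
  216.96.0.0/11 (216.96.0.0 - 216.127.255.255) -> 38.124.131.67
  216.112.0.0/12 (216.112.0.0 - 216.127.255.255) -> 38.124.131.139
More-specific entries that do NOT match:
  216.113.140.224/29 (216.113.140.224 - 216.113.140.231) does not contain 216.113.140.192
  216.113.141.128/25 (216.113.141.128 - 216.113.141.255) does not contain 216.113.140.192
  216.113.156.0/22 (216.113.156.0 - 216.113.159.255) does not contain 216.113.140.192
  216.113.192.0/18 (216.113.192.0 - 216.113.255.255) does not contain 216.113.140.192
  220.113.128.0/18 (220.113.128.0 - 220.113.191.255) does not contain 216.113.140.192
  216.115.0.0/16 (216.115.0.0 - 216.115.255.255) does not contain 216.113.140.192
  216.96.0.0/15 (216.96.0.0 - 216.97.255.255) does not contain 216.113.140.192
Longest matching prefix is /12 -> next hop 38.124.131.139.

38.124.131.139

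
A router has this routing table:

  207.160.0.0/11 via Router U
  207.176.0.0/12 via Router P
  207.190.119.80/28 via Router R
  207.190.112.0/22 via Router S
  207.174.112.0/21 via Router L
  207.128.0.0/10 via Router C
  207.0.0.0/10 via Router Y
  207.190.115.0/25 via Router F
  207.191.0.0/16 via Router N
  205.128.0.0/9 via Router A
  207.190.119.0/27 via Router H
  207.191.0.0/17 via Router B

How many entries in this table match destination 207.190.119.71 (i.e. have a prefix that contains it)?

Prefixes containing 207.190.119.71:
  207.128.0.0/10 (207.128.0.0 - 207.191.255.255)
  207.160.0.0/11 (207.160.0.0 - 207.191.255.255)
  207.176.0.0/12 (207.176.0.0 - 207.191.255.255)
Total matching entries: 3.

3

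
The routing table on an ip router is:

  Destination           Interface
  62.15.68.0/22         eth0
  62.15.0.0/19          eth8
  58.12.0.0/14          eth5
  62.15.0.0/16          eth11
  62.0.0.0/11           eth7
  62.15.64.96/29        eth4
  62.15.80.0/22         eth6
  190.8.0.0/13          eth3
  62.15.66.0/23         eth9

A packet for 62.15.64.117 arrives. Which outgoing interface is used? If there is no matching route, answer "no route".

Routes whose prefix contains 62.15.64.117:
  62.0.0.0/11 (62.0.0.0 - 62.31.255.255) -> eth7
  62.15.0.0/16 (62.15.0.0 - 62.15.255.255) -> eth11
More-specific entries that do NOT match:
  62.15.64.96/29 (62.15.64.96 - 62.15.64.103) does not contain 62.15.64.117
  62.15.66.0/23 (62.15.66.0 - 62.15.67.255) does not contain 62.15.64.117
  62.15.68.0/22 (62.15.68.0 - 62.15.71.255) does not contain 62.15.64.117
  62.15.80.0/22 (62.15.80.0 - 62.15.83.255) does not contain 62.15.64.117
  62.15.0.0/19 (62.15.0.0 - 62.15.31.255) does not contain 62.15.64.117
Longest matching prefix is /16 -> interface eth11.

eth11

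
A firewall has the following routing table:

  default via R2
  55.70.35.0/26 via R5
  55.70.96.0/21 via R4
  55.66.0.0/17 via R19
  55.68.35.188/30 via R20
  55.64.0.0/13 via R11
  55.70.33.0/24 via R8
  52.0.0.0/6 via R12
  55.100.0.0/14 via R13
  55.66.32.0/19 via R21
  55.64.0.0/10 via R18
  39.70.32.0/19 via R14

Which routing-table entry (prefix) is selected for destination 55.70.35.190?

55.64.0.0/13

Entries matching 55.70.35.190:
  0.0.0.0/0 (default, matches everything)
  52.0.0.0/6 (52.0.0.0 - 55.255.255.255)
  55.64.0.0/10 (55.64.0.0 - 55.127.255.255)
  55.64.0.0/13 (55.64.0.0 - 55.71.255.255)
Most specific is 55.64.0.0/13.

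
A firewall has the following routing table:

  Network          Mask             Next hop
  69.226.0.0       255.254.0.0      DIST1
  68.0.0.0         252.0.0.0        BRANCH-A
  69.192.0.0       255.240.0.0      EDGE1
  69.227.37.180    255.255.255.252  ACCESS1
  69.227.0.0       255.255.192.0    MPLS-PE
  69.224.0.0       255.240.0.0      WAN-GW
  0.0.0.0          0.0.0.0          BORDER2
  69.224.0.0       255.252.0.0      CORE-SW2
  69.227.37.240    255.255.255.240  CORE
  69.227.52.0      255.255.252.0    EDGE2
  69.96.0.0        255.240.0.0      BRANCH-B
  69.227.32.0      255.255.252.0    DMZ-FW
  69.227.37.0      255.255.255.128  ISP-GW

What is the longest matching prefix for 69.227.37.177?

69.227.0.0/18

Entries matching 69.227.37.177:
  0.0.0.0/0 (default, matches everything)
  68.0.0.0/6 (68.0.0.0 - 71.255.255.255)
  69.224.0.0/12 (69.224.0.0 - 69.239.255.255)
  69.224.0.0/14 (69.224.0.0 - 69.227.255.255)
  69.226.0.0/15 (69.226.0.0 - 69.227.255.255)
  69.227.0.0/18 (69.227.0.0 - 69.227.63.255)
Most specific is 69.227.0.0/18.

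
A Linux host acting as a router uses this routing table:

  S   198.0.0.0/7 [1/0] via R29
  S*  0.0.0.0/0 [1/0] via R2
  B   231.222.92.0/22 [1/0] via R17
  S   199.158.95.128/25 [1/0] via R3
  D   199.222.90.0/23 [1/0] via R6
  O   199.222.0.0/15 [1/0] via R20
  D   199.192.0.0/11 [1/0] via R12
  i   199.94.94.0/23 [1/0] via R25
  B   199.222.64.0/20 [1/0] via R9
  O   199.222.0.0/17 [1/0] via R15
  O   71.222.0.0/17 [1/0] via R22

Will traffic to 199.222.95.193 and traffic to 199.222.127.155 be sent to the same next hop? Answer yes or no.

199.222.95.193: longest match 199.222.0.0/17 -> R15
199.222.127.155: longest match 199.222.0.0/17 -> R15

yes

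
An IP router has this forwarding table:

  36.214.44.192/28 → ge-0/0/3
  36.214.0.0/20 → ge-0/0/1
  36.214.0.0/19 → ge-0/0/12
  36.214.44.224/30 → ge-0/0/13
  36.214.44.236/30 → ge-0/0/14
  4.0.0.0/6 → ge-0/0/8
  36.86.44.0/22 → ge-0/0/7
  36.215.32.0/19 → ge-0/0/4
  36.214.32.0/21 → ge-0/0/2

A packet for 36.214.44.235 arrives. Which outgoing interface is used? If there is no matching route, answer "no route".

No entry's prefix contains 36.214.44.235; there is no default route.

no route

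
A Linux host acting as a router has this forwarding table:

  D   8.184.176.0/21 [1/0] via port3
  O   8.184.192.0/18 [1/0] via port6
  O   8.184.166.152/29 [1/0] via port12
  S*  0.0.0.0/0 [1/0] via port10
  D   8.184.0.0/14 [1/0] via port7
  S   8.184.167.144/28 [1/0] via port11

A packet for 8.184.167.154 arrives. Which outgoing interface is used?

Routes whose prefix contains 8.184.167.154:
  0.0.0.0/0 (default, matches everything) -> port10
  8.184.0.0/14 (8.184.0.0 - 8.187.255.255) -> port7
  8.184.167.144/28 (8.184.167.144 - 8.184.167.159) -> port11
More-specific entries that do NOT match:
  8.184.166.152/29 (8.184.166.152 - 8.184.166.159) does not contain 8.184.167.154
Longest matching prefix is /28 -> interface port11.

port11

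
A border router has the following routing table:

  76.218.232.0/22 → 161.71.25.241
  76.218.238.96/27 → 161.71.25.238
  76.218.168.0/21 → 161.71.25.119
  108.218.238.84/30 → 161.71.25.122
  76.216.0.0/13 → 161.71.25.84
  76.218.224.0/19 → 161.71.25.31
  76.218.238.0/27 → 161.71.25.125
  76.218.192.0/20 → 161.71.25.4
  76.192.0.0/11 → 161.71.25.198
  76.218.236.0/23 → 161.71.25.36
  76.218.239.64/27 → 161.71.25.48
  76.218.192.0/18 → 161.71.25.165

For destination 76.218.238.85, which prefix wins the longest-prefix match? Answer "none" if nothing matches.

Entries matching 76.218.238.85:
  76.192.0.0/11 (76.192.0.0 - 76.223.255.255)
  76.216.0.0/13 (76.216.0.0 - 76.223.255.255)
  76.218.192.0/18 (76.218.192.0 - 76.218.255.255)
  76.218.224.0/19 (76.218.224.0 - 76.218.255.255)
Most specific is 76.218.224.0/19.

76.218.224.0/19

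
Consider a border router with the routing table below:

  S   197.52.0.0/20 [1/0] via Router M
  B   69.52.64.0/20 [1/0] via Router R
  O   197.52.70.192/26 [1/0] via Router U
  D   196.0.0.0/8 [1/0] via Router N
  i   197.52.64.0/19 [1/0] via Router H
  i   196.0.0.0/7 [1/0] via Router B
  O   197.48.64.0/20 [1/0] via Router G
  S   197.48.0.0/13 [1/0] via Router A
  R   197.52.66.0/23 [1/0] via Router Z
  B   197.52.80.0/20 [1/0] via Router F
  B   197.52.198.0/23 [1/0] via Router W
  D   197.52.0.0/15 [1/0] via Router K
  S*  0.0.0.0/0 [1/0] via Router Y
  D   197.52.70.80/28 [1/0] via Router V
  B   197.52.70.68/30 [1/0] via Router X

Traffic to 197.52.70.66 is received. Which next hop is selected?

Routes whose prefix contains 197.52.70.66:
  0.0.0.0/0 (default, matches everything) -> Router Y
  196.0.0.0/7 (196.0.0.0 - 197.255.255.255) -> Router B
  197.48.0.0/13 (197.48.0.0 - 197.55.255.255) -> Router A
  197.52.0.0/15 (197.52.0.0 - 197.53.255.255) -> Router K
  197.52.64.0/19 (197.52.64.0 - 197.52.95.255) -> Router H
More-specific entries that do NOT match:
  197.52.70.68/30 (197.52.70.68 - 197.52.70.71) does not contain 197.52.70.66
  197.52.70.80/28 (197.52.70.80 - 197.52.70.95) does not contain 197.52.70.66
  197.52.70.192/26 (197.52.70.192 - 197.52.70.255) does not contain 197.52.70.66
  197.52.66.0/23 (197.52.66.0 - 197.52.67.255) does not contain 197.52.70.66
  197.52.198.0/23 (197.52.198.0 - 197.52.199.255) does not contain 197.52.70.66
  197.52.0.0/20 (197.52.0.0 - 197.52.15.255) does not contain 197.52.70.66
  69.52.64.0/20 (69.52.64.0 - 69.52.79.255) does not contain 197.52.70.66
  197.48.64.0/20 (197.48.64.0 - 197.48.79.255) does not contain 197.52.70.66
  197.52.80.0/20 (197.52.80.0 - 197.52.95.255) does not contain 197.52.70.66
Longest matching prefix is /19 -> next hop Router H.

Router H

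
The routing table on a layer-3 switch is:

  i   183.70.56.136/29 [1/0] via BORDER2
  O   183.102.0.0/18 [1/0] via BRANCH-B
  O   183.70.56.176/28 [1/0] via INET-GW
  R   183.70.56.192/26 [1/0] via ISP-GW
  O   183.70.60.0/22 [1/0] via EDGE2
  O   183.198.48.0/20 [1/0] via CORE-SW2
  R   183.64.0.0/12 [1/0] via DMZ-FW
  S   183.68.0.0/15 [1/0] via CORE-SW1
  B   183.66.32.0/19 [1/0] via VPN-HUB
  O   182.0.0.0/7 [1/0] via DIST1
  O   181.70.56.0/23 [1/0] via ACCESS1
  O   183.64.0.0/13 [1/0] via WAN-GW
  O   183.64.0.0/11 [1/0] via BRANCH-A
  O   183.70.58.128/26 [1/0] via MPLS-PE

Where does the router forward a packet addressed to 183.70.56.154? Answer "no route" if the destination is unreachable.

Routes whose prefix contains 183.70.56.154:
  182.0.0.0/7 (182.0.0.0 - 183.255.255.255) -> DIST1
  183.64.0.0/11 (183.64.0.0 - 183.95.255.255) -> BRANCH-A
  183.64.0.0/12 (183.64.0.0 - 183.79.255.255) -> DMZ-FW
  183.64.0.0/13 (183.64.0.0 - 183.71.255.255) -> WAN-GW
More-specific entries that do NOT match:
  183.70.56.136/29 (183.70.56.136 - 183.70.56.143) does not contain 183.70.56.154
  183.70.56.176/28 (183.70.56.176 - 183.70.56.191) does not contain 183.70.56.154
  183.70.56.192/26 (183.70.56.192 - 183.70.56.255) does not contain 183.70.56.154
  183.70.58.128/26 (183.70.58.128 - 183.70.58.191) does not contain 183.70.56.154
  181.70.56.0/23 (181.70.56.0 - 181.70.57.255) does not contain 183.70.56.154
  183.70.60.0/22 (183.70.60.0 - 183.70.63.255) does not contain 183.70.56.154
  183.198.48.0/20 (183.198.48.0 - 183.198.63.255) does not contain 183.70.56.154
  183.66.32.0/19 (183.66.32.0 - 183.66.63.255) does not contain 183.70.56.154
  183.102.0.0/18 (183.102.0.0 - 183.102.63.255) does not contain 183.70.56.154
  183.68.0.0/15 (183.68.0.0 - 183.69.255.255) does not contain 183.70.56.154
Longest matching prefix is /13 -> next hop WAN-GW.

WAN-GW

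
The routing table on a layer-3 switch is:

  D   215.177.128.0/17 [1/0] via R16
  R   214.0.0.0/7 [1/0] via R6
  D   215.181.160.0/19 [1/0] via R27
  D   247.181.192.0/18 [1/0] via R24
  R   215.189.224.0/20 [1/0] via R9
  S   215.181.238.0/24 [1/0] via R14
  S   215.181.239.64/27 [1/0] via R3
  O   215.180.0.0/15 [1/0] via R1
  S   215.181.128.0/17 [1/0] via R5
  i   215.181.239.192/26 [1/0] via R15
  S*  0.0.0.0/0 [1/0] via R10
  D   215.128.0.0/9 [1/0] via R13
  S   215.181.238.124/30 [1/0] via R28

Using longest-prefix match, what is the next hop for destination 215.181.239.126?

Routes whose prefix contains 215.181.239.126:
  0.0.0.0/0 (default, matches everything) -> R10
  214.0.0.0/7 (214.0.0.0 - 215.255.255.255) -> R6
  215.128.0.0/9 (215.128.0.0 - 215.255.255.255) -> R13
  215.180.0.0/15 (215.180.0.0 - 215.181.255.255) -> R1
  215.181.128.0/17 (215.181.128.0 - 215.181.255.255) -> R5
More-specific entries that do NOT match:
  215.181.238.124/30 (215.181.238.124 - 215.181.238.127) does not contain 215.181.239.126
  215.181.239.64/27 (215.181.239.64 - 215.181.239.95) does not contain 215.181.239.126
  215.181.239.192/26 (215.181.239.192 - 215.181.239.255) does not contain 215.181.239.126
  215.181.238.0/24 (215.181.238.0 - 215.181.238.255) does not contain 215.181.239.126
  215.189.224.0/20 (215.189.224.0 - 215.189.239.255) does not contain 215.181.239.126
  215.181.160.0/19 (215.181.160.0 - 215.181.191.255) does not contain 215.181.239.126
  247.181.192.0/18 (247.181.192.0 - 247.181.255.255) does not contain 215.181.239.126
Longest matching prefix is /17 -> next hop R5.

R5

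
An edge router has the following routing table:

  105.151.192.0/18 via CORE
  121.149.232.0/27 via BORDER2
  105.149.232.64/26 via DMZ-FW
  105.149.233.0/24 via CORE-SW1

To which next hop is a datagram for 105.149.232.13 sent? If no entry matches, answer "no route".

No entry's prefix contains 105.149.232.13; there is no default route.

no route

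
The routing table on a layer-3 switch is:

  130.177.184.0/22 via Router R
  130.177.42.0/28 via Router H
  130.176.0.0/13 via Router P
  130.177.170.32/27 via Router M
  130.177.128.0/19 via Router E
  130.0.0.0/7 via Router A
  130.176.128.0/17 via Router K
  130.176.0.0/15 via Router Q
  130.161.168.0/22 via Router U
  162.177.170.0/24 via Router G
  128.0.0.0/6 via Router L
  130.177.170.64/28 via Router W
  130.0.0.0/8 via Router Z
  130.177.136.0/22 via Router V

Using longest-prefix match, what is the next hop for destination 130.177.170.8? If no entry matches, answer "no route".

Routes whose prefix contains 130.177.170.8:
  128.0.0.0/6 (128.0.0.0 - 131.255.255.255) -> Router L
  130.0.0.0/7 (130.0.0.0 - 131.255.255.255) -> Router A
  130.0.0.0/8 (130.0.0.0 - 130.255.255.255) -> Router Z
  130.176.0.0/13 (130.176.0.0 - 130.183.255.255) -> Router P
  130.176.0.0/15 (130.176.0.0 - 130.177.255.255) -> Router Q
More-specific entries that do NOT match:
  130.177.42.0/28 (130.177.42.0 - 130.177.42.15) does not contain 130.177.170.8
  130.177.170.64/28 (130.177.170.64 - 130.177.170.79) does not contain 130.177.170.8
  130.177.170.32/27 (130.177.170.32 - 130.177.170.63) does not contain 130.177.170.8
  162.177.170.0/24 (162.177.170.0 - 162.177.170.255) does not contain 130.177.170.8
  130.177.184.0/22 (130.177.184.0 - 130.177.187.255) does not contain 130.177.170.8
  130.161.168.0/22 (130.161.168.0 - 130.161.171.255) does not contain 130.177.170.8
  130.177.136.0/22 (130.177.136.0 - 130.177.139.255) does not contain 130.177.170.8
  130.177.128.0/19 (130.177.128.0 - 130.177.159.255) does not contain 130.177.170.8
  130.176.128.0/17 (130.176.128.0 - 130.176.255.255) does not contain 130.177.170.8
Longest matching prefix is /15 -> next hop Router Q.

Router Q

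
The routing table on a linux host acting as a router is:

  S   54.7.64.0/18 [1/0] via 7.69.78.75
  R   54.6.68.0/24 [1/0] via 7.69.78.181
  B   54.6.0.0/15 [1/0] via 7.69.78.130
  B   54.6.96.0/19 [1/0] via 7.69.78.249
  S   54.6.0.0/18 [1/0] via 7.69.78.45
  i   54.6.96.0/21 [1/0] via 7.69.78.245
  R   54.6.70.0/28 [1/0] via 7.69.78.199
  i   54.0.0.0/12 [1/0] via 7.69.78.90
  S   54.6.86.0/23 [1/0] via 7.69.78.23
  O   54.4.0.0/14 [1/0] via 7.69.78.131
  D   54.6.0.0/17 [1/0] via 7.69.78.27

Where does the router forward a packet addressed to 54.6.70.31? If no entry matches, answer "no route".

Routes whose prefix contains 54.6.70.31:
  54.0.0.0/12 (54.0.0.0 - 54.15.255.255) -> 7.69.78.90
  54.4.0.0/14 (54.4.0.0 - 54.7.255.255) -> 7.69.78.131
  54.6.0.0/15 (54.6.0.0 - 54.7.255.255) -> 7.69.78.130
  54.6.0.0/17 (54.6.0.0 - 54.6.127.255) -> 7.69.78.27
More-specific entries that do NOT match:
  54.6.70.0/28 (54.6.70.0 - 54.6.70.15) does not contain 54.6.70.31
  54.6.68.0/24 (54.6.68.0 - 54.6.68.255) does not contain 54.6.70.31
  54.6.86.0/23 (54.6.86.0 - 54.6.87.255) does not contain 54.6.70.31
  54.6.96.0/21 (54.6.96.0 - 54.6.103.255) does not contain 54.6.70.31
  54.6.96.0/19 (54.6.96.0 - 54.6.127.255) does not contain 54.6.70.31
  54.7.64.0/18 (54.7.64.0 - 54.7.127.255) does not contain 54.6.70.31
  54.6.0.0/18 (54.6.0.0 - 54.6.63.255) does not contain 54.6.70.31
Longest matching prefix is /17 -> next hop 7.69.78.27.

7.69.78.27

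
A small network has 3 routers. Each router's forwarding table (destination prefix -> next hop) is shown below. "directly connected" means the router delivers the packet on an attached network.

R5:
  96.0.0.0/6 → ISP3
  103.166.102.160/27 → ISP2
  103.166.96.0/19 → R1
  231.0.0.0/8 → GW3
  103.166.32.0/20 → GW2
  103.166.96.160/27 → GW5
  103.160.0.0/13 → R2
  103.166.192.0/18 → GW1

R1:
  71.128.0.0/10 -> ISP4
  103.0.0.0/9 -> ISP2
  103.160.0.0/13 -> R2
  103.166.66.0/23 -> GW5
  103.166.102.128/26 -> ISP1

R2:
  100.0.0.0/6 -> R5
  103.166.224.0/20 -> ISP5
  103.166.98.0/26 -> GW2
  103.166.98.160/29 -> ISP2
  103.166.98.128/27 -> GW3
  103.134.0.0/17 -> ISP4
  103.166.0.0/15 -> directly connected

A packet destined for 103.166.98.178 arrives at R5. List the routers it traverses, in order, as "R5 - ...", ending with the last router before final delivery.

At R5: longest match for 103.166.98.178 is 103.166.96.0/19 -> R1
At R1: longest match for 103.166.98.178 is 103.160.0.0/13 -> R2
At R2: longest match for 103.166.98.178 is 103.166.0.0/15 -> directly connected

R5 - R1 - R2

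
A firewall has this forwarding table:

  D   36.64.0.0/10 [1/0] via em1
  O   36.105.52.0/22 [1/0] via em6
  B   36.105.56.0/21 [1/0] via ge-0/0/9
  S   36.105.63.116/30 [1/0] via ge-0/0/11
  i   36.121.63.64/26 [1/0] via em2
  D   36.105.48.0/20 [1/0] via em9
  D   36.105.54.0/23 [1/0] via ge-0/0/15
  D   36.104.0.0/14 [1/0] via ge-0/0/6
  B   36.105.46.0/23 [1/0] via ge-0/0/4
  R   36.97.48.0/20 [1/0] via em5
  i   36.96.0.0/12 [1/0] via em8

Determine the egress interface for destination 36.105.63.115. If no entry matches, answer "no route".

Routes whose prefix contains 36.105.63.115:
  36.64.0.0/10 (36.64.0.0 - 36.127.255.255) -> em1
  36.96.0.0/12 (36.96.0.0 - 36.111.255.255) -> em8
  36.104.0.0/14 (36.104.0.0 - 36.107.255.255) -> ge-0/0/6
  36.105.48.0/20 (36.105.48.0 - 36.105.63.255) -> em9
  36.105.56.0/21 (36.105.56.0 - 36.105.63.255) -> ge-0/0/9
More-specific entries that do NOT match:
  36.105.63.116/30 (36.105.63.116 - 36.105.63.119) does not contain 36.105.63.115
  36.121.63.64/26 (36.121.63.64 - 36.121.63.127) does not contain 36.105.63.115
  36.105.54.0/23 (36.105.54.0 - 36.105.55.255) does not contain 36.105.63.115
  36.105.46.0/23 (36.105.46.0 - 36.105.47.255) does not contain 36.105.63.115
  36.105.52.0/22 (36.105.52.0 - 36.105.55.255) does not contain 36.105.63.115
Longest matching prefix is /21 -> interface ge-0/0/9.

ge-0/0/9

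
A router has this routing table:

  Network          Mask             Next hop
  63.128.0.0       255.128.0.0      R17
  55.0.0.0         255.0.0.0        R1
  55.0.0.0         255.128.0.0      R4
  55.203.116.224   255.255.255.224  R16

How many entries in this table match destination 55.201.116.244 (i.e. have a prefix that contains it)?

Prefixes containing 55.201.116.244:
  55.0.0.0/8 (55.0.0.0 - 55.255.255.255)
Total matching entries: 1.

1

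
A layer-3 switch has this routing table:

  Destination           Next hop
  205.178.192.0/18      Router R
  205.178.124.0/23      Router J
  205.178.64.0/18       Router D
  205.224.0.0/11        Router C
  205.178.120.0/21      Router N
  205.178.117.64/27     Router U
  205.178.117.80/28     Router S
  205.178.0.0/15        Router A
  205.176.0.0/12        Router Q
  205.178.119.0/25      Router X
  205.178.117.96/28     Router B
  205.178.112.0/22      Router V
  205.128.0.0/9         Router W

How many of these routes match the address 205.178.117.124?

4

Prefixes containing 205.178.117.124:
  205.128.0.0/9 (205.128.0.0 - 205.255.255.255)
  205.176.0.0/12 (205.176.0.0 - 205.191.255.255)
  205.178.0.0/15 (205.178.0.0 - 205.179.255.255)
  205.178.64.0/18 (205.178.64.0 - 205.178.127.255)
Total matching entries: 4.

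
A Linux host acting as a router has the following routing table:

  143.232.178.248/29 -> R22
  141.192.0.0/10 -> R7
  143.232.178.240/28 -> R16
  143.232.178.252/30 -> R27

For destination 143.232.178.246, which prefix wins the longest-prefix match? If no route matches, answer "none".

Entries matching 143.232.178.246:
  143.232.178.240/28 (143.232.178.240 - 143.232.178.255)
Most specific is 143.232.178.240/28.

143.232.178.240/28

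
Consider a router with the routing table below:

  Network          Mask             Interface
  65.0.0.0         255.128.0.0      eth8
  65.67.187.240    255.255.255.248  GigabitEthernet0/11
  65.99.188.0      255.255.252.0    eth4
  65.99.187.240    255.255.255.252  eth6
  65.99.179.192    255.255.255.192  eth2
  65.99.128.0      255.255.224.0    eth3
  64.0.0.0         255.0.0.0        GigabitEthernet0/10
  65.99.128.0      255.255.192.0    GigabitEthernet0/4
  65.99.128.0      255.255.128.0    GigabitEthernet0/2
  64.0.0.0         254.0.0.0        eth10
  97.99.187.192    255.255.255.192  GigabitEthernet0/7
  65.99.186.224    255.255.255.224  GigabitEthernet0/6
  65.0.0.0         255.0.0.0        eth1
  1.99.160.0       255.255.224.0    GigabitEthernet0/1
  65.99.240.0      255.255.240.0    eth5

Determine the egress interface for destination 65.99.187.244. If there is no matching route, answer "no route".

Routes whose prefix contains 65.99.187.244:
  64.0.0.0/7 (64.0.0.0 - 65.255.255.255) -> eth10
  65.0.0.0/8 (65.0.0.0 - 65.255.255.255) -> eth1
  65.0.0.0/9 (65.0.0.0 - 65.127.255.255) -> eth8
  65.99.128.0/17 (65.99.128.0 - 65.99.255.255) -> GigabitEthernet0/2
  65.99.128.0/18 (65.99.128.0 - 65.99.191.255) -> GigabitEthernet0/4
More-specific entries that do NOT match:
  65.99.187.240/30 (65.99.187.240 - 65.99.187.243) does not contain 65.99.187.244
  65.67.187.240/29 (65.67.187.240 - 65.67.187.247) does not contain 65.99.187.244
  65.99.186.224/27 (65.99.186.224 - 65.99.186.255) does not contain 65.99.187.244
  65.99.179.192/26 (65.99.179.192 - 65.99.179.255) does not contain 65.99.187.244
  97.99.187.192/26 (97.99.187.192 - 97.99.187.255) does not contain 65.99.187.244
  65.99.188.0/22 (65.99.188.0 - 65.99.191.255) does not contain 65.99.187.244
  65.99.240.0/20 (65.99.240.0 - 65.99.255.255) does not contain 65.99.187.244
  65.99.128.0/19 (65.99.128.0 - 65.99.159.255) does not contain 65.99.187.244
  1.99.160.0/19 (1.99.160.0 - 1.99.191.255) does not contain 65.99.187.244
Longest matching prefix is /18 -> interface GigabitEthernet0/4.

GigabitEthernet0/4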